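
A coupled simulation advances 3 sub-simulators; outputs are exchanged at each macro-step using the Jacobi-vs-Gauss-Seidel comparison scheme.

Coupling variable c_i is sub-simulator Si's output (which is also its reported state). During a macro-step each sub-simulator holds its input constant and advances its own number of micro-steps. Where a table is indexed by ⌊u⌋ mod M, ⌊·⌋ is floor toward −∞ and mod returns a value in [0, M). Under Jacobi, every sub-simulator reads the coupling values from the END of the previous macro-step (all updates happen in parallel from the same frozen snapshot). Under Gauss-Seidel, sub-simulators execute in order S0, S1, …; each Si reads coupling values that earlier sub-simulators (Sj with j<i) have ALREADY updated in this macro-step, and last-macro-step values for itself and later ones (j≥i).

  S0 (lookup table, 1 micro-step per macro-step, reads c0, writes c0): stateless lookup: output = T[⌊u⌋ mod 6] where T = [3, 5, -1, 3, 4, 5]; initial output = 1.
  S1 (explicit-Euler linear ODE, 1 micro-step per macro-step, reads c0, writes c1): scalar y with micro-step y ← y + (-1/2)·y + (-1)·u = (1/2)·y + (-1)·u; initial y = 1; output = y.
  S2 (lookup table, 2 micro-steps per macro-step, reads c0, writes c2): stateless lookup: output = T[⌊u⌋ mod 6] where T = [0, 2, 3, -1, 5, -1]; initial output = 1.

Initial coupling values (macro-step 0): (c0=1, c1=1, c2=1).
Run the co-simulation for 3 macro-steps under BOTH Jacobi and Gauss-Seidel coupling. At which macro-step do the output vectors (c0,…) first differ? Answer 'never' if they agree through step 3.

[Jacobi] macro 1: S0 reads c0=1 → after 1×micro: 5; S1 reads c0=1 → after 1×micro: -1/2; S2 reads c0=1 → after 2×micro: 2 ⇒ (c0=5, c1=-1/2, c2=2)
[Jacobi] macro 2: S0 reads c0=5 → after 1×micro: 5; S1 reads c0=5 → after 1×micro: -21/4; S2 reads c0=5 → after 2×micro: -1 ⇒ (c0=5, c1=-21/4, c2=-1)
[Jacobi] macro 3: S0 reads c0=5 → after 1×micro: 5; S1 reads c0=5 → after 1×micro: -61/8; S2 reads c0=5 → after 2×micro: -1 ⇒ (c0=5, c1=-61/8, c2=-1)
[Gauss-Seidel] macro 1: S0 reads c0=1 → after 1×micro: 5; S1 reads c0=5 → after 1×micro: -9/2; S2 reads c0=5 → after 2×micro: -1 ⇒ (c0=5, c1=-9/2, c2=-1)
[Gauss-Seidel] macro 2: S0 reads c0=5 → after 1×micro: 5; S1 reads c0=5 → after 1×micro: -29/4; S2 reads c0=5 → after 2×micro: -1 ⇒ (c0=5, c1=-29/4, c2=-1)
[Gauss-Seidel] macro 3: S0 reads c0=5 → after 1×micro: 5; S1 reads c0=5 → after 1×micro: -69/8; S2 reads c0=5 → after 2×micro: -1 ⇒ (c0=5, c1=-69/8, c2=-1)

first divergence at macro-step: 1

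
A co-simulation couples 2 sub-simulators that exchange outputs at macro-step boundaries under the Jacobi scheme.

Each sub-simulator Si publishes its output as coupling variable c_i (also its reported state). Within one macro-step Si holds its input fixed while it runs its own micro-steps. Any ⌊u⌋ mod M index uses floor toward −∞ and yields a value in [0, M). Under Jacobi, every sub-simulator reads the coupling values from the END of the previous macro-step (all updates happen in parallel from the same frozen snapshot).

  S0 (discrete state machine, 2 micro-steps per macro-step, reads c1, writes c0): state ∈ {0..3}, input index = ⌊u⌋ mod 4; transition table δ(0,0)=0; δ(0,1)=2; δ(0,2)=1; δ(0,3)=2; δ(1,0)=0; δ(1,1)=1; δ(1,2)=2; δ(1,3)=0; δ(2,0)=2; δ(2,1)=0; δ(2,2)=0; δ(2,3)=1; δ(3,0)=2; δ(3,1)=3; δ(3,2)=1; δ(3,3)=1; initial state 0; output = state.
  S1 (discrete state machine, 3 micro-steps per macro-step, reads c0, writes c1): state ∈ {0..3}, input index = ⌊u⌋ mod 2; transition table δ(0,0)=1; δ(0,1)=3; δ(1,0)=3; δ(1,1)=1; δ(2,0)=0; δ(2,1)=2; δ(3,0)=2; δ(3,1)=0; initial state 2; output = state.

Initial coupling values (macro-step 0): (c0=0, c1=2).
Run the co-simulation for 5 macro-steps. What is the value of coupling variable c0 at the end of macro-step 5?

c0 at macro-step 5 = 2

macro 1: S0 reads c1=2 → after 2×micro: 2; S1 reads c0=0 → after 3×micro: 3 ⇒ (c0=2, c1=3)
macro 2: S0 reads c1=3 → after 2×micro: 0; S1 reads c0=2 → after 3×micro: 1 ⇒ (c0=0, c1=1)
macro 3: S0 reads c1=1 → after 2×micro: 0; S1 reads c0=0 → after 3×micro: 0 ⇒ (c0=0, c1=0)
macro 4: S0 reads c1=0 → after 2×micro: 0; S1 reads c0=0 → after 3×micro: 2 ⇒ (c0=0, c1=2)
macro 5: S0 reads c1=2 → after 2×micro: 2; S1 reads c0=0 → after 3×micro: 3 ⇒ (c0=2, c1=3)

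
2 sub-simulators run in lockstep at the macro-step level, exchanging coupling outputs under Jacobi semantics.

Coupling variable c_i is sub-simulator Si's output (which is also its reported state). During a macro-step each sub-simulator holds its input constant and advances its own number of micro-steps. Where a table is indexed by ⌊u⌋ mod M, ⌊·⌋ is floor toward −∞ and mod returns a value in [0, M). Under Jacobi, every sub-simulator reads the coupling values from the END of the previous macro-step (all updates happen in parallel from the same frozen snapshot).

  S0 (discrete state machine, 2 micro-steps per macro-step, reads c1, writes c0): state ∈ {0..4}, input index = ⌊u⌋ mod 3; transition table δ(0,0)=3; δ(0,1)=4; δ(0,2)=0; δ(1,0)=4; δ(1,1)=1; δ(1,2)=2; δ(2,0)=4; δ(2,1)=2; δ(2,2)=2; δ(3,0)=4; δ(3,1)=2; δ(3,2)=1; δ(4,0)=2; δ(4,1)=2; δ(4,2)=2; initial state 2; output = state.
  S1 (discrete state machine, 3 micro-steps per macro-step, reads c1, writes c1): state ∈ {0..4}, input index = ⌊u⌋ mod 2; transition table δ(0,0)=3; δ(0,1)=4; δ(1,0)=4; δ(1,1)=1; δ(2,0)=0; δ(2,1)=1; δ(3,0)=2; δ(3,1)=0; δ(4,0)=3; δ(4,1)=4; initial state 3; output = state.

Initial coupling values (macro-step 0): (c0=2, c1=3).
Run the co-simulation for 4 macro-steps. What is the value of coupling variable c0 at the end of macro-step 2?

macro 1: S0 reads c1=3 → after 2×micro: 2; S1 reads c1=3 → after 3×micro: 4 ⇒ (c0=2, c1=4)
macro 2: S0 reads c1=4 → after 2×micro: 2; S1 reads c1=4 → after 3×micro: 0 ⇒ (c0=2, c1=0)
macro 3: S0 reads c1=0 → after 2×micro: 2; S1 reads c1=0 → after 3×micro: 0 ⇒ (c0=2, c1=0)
macro 4: S0 reads c1=0 → after 2×micro: 2; S1 reads c1=0 → after 3×micro: 0 ⇒ (c0=2, c1=0)

c0 at macro-step 2 = 2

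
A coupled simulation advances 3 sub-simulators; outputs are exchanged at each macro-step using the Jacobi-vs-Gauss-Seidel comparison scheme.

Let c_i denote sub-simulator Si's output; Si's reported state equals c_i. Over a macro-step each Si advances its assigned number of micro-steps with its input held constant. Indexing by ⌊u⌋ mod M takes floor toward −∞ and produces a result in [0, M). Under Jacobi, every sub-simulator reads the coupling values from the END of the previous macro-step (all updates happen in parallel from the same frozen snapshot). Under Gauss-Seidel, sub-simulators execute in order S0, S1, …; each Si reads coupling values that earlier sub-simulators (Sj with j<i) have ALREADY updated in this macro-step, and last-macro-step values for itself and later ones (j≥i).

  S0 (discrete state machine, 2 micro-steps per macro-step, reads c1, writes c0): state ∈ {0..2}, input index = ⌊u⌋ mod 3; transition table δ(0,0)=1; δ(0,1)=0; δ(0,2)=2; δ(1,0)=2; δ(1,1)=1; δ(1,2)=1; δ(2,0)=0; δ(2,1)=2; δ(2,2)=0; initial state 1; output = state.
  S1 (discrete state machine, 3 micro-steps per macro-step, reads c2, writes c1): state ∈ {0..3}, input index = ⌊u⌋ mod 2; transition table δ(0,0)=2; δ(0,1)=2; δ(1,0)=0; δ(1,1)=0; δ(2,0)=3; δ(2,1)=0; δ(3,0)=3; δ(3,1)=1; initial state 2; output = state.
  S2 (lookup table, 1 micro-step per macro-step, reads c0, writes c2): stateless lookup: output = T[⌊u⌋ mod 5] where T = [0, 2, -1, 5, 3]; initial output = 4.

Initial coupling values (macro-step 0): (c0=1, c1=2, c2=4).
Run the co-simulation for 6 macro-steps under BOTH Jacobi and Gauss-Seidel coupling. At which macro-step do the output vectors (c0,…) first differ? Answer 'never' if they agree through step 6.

first divergence at macro-step: 2

[Jacobi] macro 1: S0 reads c1=2 → after 2×micro: 1; S1 reads c2=4 → after 3×micro: 3; S2 reads c0=1 → after 1×micro: 2 ⇒ (c0=1, c1=3, c2=2)
[Jacobi] macro 2: S0 reads c1=3 → after 2×micro: 0; S1 reads c2=2 → after 3×micro: 3; S2 reads c0=1 → after 1×micro: 2 ⇒ (c0=0, c1=3, c2=2)
[Jacobi] macro 3: S0 reads c1=3 → after 2×micro: 2; S1 reads c2=2 → after 3×micro: 3; S2 reads c0=0 → after 1×micro: 0 ⇒ (c0=2, c1=3, c2=0)
[Jacobi] macro 4: S0 reads c1=3 → after 2×micro: 1; S1 reads c2=0 → after 3×micro: 3; S2 reads c0=2 → after 1×micro: -1 ⇒ (c0=1, c1=3, c2=-1)
[Jacobi] macro 5: S0 reads c1=3 → after 2×micro: 0; S1 reads c2=-1 → after 3×micro: 2; S2 reads c0=1 → after 1×micro: 2 ⇒ (c0=0, c1=2, c2=2)
[Jacobi] macro 6: S0 reads c1=2 → after 2×micro: 0; S1 reads c2=2 → after 3×micro: 3; S2 reads c0=0 → after 1×micro: 0 ⇒ (c0=0, c1=3, c2=0)
[Gauss-Seidel] macro 1: S0 reads c1=2 → after 2×micro: 1; S1 reads c2=4 → after 3×micro: 3; S2 reads c0=1 → after 1×micro: 2 ⇒ (c0=1, c1=3, c2=2)
[Gauss-Seidel] macro 2: S0 reads c1=3 → after 2×micro: 0; S1 reads c2=2 → after 3×micro: 3; S2 reads c0=0 → after 1×micro: 0 ⇒ (c0=0, c1=3, c2=0)
[Gauss-Seidel] macro 3: S0 reads c1=3 → after 2×micro: 2; S1 reads c2=0 → after 3×micro: 3; S2 reads c0=2 → after 1×micro: -1 ⇒ (c0=2, c1=3, c2=-1)
[Gauss-Seidel] macro 4: S0 reads c1=3 → after 2×micro: 1; S1 reads c2=-1 → after 3×micro: 2; S2 reads c0=1 → after 1×micro: 2 ⇒ (c0=1, c1=2, c2=2)
[Gauss-Seidel] macro 5: S0 reads c1=2 → after 2×micro: 1; S1 reads c2=2 → after 3×micro: 3; S2 reads c0=1 → after 1×micro: 2 ⇒ (c0=1, c1=3, c2=2)
[Gauss-Seidel] macro 6: S0 reads c1=3 → after 2×micro: 0; S1 reads c2=2 → after 3×micro: 3; S2 reads c0=0 → after 1×micro: 0 ⇒ (c0=0, c1=3, c2=0)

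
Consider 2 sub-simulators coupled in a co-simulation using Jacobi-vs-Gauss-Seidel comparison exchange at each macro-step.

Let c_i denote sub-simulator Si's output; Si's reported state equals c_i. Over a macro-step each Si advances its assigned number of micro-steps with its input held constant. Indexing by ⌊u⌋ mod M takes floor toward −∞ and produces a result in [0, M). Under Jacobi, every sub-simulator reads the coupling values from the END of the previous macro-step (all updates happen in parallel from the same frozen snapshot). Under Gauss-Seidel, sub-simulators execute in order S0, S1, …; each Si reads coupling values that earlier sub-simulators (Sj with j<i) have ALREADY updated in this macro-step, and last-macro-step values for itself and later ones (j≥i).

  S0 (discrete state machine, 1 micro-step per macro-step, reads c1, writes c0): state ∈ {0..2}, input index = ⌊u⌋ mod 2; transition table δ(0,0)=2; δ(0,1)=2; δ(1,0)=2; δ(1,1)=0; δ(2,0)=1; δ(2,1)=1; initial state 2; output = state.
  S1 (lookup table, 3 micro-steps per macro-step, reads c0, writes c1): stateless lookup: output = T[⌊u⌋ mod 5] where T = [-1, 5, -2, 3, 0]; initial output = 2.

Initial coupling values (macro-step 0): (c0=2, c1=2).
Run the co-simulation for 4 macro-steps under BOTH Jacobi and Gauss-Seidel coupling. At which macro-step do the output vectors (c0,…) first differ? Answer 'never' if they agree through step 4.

[Jacobi] macro 1: S0 reads c1=2 → after 1×micro: 1; S1 reads c0=2 → after 3×micro: -2 ⇒ (c0=1, c1=-2)
[Jacobi] macro 2: S0 reads c1=-2 → after 1×micro: 2; S1 reads c0=1 → after 3×micro: 5 ⇒ (c0=2, c1=5)
[Jacobi] macro 3: S0 reads c1=5 → after 1×micro: 1; S1 reads c0=2 → after 3×micro: -2 ⇒ (c0=1, c1=-2)
[Jacobi] macro 4: S0 reads c1=-2 → after 1×micro: 2; S1 reads c0=1 → after 3×micro: 5 ⇒ (c0=2, c1=5)
[Gauss-Seidel] macro 1: S0 reads c1=2 → after 1×micro: 1; S1 reads c0=1 → after 3×micro: 5 ⇒ (c0=1, c1=5)
[Gauss-Seidel] macro 2: S0 reads c1=5 → after 1×micro: 0; S1 reads c0=0 → after 3×micro: -1 ⇒ (c0=0, c1=-1)
[Gauss-Seidel] macro 3: S0 reads c1=-1 → after 1×micro: 2; S1 reads c0=2 → after 3×micro: -2 ⇒ (c0=2, c1=-2)
[Gauss-Seidel] macro 4: S0 reads c1=-2 → after 1×micro: 1; S1 reads c0=1 → after 3×micro: 5 ⇒ (c0=1, c1=5)

first divergence at macro-step: 1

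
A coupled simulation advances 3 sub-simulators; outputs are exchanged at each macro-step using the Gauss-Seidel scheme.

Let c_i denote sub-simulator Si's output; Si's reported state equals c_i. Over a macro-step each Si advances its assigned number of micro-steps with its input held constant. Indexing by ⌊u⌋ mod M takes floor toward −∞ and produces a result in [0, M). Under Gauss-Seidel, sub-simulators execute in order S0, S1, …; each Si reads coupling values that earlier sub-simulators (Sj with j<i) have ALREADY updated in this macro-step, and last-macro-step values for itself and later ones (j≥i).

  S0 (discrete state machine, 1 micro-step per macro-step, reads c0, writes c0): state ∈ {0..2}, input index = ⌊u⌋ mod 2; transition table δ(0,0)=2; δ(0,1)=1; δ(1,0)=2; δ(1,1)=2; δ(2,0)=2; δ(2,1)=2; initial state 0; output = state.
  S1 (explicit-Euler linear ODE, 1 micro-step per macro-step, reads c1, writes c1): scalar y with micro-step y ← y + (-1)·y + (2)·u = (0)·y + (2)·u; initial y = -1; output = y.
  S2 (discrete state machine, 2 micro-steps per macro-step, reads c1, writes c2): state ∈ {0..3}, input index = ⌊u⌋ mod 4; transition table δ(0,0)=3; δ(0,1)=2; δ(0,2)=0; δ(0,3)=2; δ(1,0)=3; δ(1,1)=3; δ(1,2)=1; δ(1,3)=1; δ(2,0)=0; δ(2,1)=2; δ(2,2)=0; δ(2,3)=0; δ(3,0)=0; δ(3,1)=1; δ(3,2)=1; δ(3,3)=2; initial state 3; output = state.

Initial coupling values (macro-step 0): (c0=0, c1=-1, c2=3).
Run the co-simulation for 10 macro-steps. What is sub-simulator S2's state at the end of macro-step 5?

S2 state at macro-step 5 = 0

macro 1: S0 reads c0=0 → after 1×micro: 2; S1 reads c1=-1 → after 1×micro: -2; S2 reads c1=-2 → after 2×micro: 1 ⇒ (c0=2, c1=-2, c2=1)
macro 2: S0 reads c0=2 → after 1×micro: 2; S1 reads c1=-2 → after 1×micro: -4; S2 reads c1=-4 → after 2×micro: 0 ⇒ (c0=2, c1=-4, c2=0)
macro 3: S0 reads c0=2 → after 1×micro: 2; S1 reads c1=-4 → after 1×micro: -8; S2 reads c1=-8 → after 2×micro: 0 ⇒ (c0=2, c1=-8, c2=0)
macro 4: S0 reads c0=2 → after 1×micro: 2; S1 reads c1=-8 → after 1×micro: -16; S2 reads c1=-16 → after 2×micro: 0 ⇒ (c0=2, c1=-16, c2=0)
macro 5: S0 reads c0=2 → after 1×micro: 2; S1 reads c1=-16 → after 1×micro: -32; S2 reads c1=-32 → after 2×micro: 0 ⇒ (c0=2, c1=-32, c2=0)
macro 6: S0 reads c0=2 → after 1×micro: 2; S1 reads c1=-32 → after 1×micro: -64; S2 reads c1=-64 → after 2×micro: 0 ⇒ (c0=2, c1=-64, c2=0)
macro 7: S0 reads c0=2 → after 1×micro: 2; S1 reads c1=-64 → after 1×micro: -128; S2 reads c1=-128 → after 2×micro: 0 ⇒ (c0=2, c1=-128, c2=0)
macro 8: S0 reads c0=2 → after 1×micro: 2; S1 reads c1=-128 → after 1×micro: -256; S2 reads c1=-256 → after 2×micro: 0 ⇒ (c0=2, c1=-256, c2=0)
macro 9: S0 reads c0=2 → after 1×micro: 2; S1 reads c1=-256 → after 1×micro: -512; S2 reads c1=-512 → after 2×micro: 0 ⇒ (c0=2, c1=-512, c2=0)
macro 10: S0 reads c0=2 → after 1×micro: 2; S1 reads c1=-512 → after 1×micro: -1024; S2 reads c1=-1024 → after 2×micro: 0 ⇒ (c0=2, c1=-1024, c2=0)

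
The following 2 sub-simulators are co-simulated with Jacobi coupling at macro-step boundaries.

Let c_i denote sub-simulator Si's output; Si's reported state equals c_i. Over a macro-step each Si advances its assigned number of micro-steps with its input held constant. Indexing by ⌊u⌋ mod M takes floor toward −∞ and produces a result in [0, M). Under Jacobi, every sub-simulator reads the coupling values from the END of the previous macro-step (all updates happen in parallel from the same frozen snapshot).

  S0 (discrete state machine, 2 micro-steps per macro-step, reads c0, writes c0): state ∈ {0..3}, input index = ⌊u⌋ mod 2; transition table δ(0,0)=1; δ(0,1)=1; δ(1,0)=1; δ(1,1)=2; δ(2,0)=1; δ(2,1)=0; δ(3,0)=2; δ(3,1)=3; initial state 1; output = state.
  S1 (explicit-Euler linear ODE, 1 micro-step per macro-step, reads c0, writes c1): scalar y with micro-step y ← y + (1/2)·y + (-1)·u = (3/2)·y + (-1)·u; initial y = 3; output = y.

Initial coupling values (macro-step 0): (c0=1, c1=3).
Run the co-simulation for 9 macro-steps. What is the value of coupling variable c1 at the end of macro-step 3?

macro 1: S0 reads c0=1 → after 2×micro: 0; S1 reads c0=1 → after 1×micro: 7/2 ⇒ (c0=0, c1=7/2)
macro 2: S0 reads c0=0 → after 2×micro: 1; S1 reads c0=0 → after 1×micro: 21/4 ⇒ (c0=1, c1=21/4)
macro 3: S0 reads c0=1 → after 2×micro: 0; S1 reads c0=1 → after 1×micro: 55/8 ⇒ (c0=0, c1=55/8)
macro 4: S0 reads c0=0 → after 2×micro: 1; S1 reads c0=0 → after 1×micro: 165/16 ⇒ (c0=1, c1=165/16)
macro 5: S0 reads c0=1 → after 2×micro: 0; S1 reads c0=1 → after 1×micro: 463/32 ⇒ (c0=0, c1=463/32)
macro 6: S0 reads c0=0 → after 2×micro: 1; S1 reads c0=0 → after 1×micro: 1389/64 ⇒ (c0=1, c1=1389/64)
macro 7: S0 reads c0=1 → after 2×micro: 0; S1 reads c0=1 → after 1×micro: 4039/128 ⇒ (c0=0, c1=4039/128)
macro 8: S0 reads c0=0 → after 2×micro: 1; S1 reads c0=0 → after 1×micro: 12117/256 ⇒ (c0=1, c1=12117/256)
macro 9: S0 reads c0=1 → after 2×micro: 0; S1 reads c0=1 → after 1×micro: 35839/512 ⇒ (c0=0, c1=35839/512)

c1 at macro-step 3 = 55/8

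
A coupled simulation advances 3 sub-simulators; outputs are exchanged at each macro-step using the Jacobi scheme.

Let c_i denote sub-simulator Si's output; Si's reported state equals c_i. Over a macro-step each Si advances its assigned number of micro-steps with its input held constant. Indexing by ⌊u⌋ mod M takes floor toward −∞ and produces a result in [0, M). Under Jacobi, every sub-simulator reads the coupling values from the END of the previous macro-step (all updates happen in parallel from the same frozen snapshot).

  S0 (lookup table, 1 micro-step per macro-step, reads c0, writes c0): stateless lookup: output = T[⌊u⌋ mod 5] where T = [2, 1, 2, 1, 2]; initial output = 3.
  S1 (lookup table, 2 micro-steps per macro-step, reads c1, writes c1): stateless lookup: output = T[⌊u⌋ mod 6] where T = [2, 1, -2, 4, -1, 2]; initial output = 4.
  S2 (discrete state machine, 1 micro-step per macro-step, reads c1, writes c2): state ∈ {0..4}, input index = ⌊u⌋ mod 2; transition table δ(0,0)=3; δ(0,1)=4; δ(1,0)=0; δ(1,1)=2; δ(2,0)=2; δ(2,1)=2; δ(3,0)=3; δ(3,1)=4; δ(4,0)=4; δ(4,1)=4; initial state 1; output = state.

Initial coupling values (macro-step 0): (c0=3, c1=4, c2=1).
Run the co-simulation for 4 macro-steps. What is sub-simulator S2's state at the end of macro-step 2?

macro 1: S0 reads c0=3 → after 1×micro: 1; S1 reads c1=4 → after 2×micro: -1; S2 reads c1=4 → after 1×micro: 0 ⇒ (c0=1, c1=-1, c2=0)
macro 2: S0 reads c0=1 → after 1×micro: 1; S1 reads c1=-1 → after 2×micro: 2; S2 reads c1=-1 → after 1×micro: 4 ⇒ (c0=1, c1=2, c2=4)
macro 3: S0 reads c0=1 → after 1×micro: 1; S1 reads c1=2 → after 2×micro: -2; S2 reads c1=2 → after 1×micro: 4 ⇒ (c0=1, c1=-2, c2=4)
macro 4: S0 reads c0=1 → after 1×micro: 1; S1 reads c1=-2 → after 2×micro: -1; S2 reads c1=-2 → after 1×micro: 4 ⇒ (c0=1, c1=-1, c2=4)

S2 state at macro-step 2 = 4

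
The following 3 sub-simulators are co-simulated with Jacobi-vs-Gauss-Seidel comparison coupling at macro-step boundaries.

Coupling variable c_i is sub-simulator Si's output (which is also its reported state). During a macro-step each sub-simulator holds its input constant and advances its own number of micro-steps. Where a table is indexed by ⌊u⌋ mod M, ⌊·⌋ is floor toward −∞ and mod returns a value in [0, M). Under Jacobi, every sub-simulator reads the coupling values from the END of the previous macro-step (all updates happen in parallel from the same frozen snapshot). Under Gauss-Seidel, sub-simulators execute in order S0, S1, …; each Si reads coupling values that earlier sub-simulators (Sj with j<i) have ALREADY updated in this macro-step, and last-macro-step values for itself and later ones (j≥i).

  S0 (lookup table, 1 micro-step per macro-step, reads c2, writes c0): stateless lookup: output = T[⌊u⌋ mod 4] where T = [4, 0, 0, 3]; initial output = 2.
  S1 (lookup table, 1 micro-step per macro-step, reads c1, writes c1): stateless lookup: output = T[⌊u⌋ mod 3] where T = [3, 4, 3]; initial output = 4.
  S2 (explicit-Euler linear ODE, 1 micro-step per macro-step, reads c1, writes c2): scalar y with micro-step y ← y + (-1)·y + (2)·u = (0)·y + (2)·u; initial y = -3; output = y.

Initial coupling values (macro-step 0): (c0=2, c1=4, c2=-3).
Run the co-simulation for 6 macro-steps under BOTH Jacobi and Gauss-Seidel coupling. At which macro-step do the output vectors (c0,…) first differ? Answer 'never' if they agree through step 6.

[Jacobi] macro 1: S0 reads c2=-3 → after 1×micro: 0; S1 reads c1=4 → after 1×micro: 4; S2 reads c1=4 → after 1×micro: 8 ⇒ (c0=0, c1=4, c2=8)
[Jacobi] macro 2: S0 reads c2=8 → after 1×micro: 4; S1 reads c1=4 → after 1×micro: 4; S2 reads c1=4 → after 1×micro: 8 ⇒ (c0=4, c1=4, c2=8)
[Jacobi] macro 3: S0 reads c2=8 → after 1×micro: 4; S1 reads c1=4 → after 1×micro: 4; S2 reads c1=4 → after 1×micro: 8 ⇒ (c0=4, c1=4, c2=8)
[Jacobi] macro 4: S0 reads c2=8 → after 1×micro: 4; S1 reads c1=4 → after 1×micro: 4; S2 reads c1=4 → after 1×micro: 8 ⇒ (c0=4, c1=4, c2=8)
[Jacobi] macro 5: S0 reads c2=8 → after 1×micro: 4; S1 reads c1=4 → after 1×micro: 4; S2 reads c1=4 → after 1×micro: 8 ⇒ (c0=4, c1=4, c2=8)
[Jacobi] macro 6: S0 reads c2=8 → after 1×micro: 4; S1 reads c1=4 → after 1×micro: 4; S2 reads c1=4 → after 1×micro: 8 ⇒ (c0=4, c1=4, c2=8)
[Gauss-Seidel] macro 1: S0 reads c2=-3 → after 1×micro: 0; S1 reads c1=4 → after 1×micro: 4; S2 reads c1=4 → after 1×micro: 8 ⇒ (c0=0, c1=4, c2=8)
[Gauss-Seidel] macro 2: S0 reads c2=8 → after 1×micro: 4; S1 reads c1=4 → after 1×micro: 4; S2 reads c1=4 → after 1×micro: 8 ⇒ (c0=4, c1=4, c2=8)
[Gauss-Seidel] macro 3: S0 reads c2=8 → after 1×micro: 4; S1 reads c1=4 → after 1×micro: 4; S2 reads c1=4 → after 1×micro: 8 ⇒ (c0=4, c1=4, c2=8)
[Gauss-Seidel] macro 4: S0 reads c2=8 → after 1×micro: 4; S1 reads c1=4 → after 1×micro: 4; S2 reads c1=4 → after 1×micro: 8 ⇒ (c0=4, c1=4, c2=8)
[Gauss-Seidel] macro 5: S0 reads c2=8 → after 1×micro: 4; S1 reads c1=4 → after 1×micro: 4; S2 reads c1=4 → after 1×micro: 8 ⇒ (c0=4, c1=4, c2=8)
[Gauss-Seidel] macro 6: S0 reads c2=8 → after 1×micro: 4; S1 reads c1=4 → after 1×micro: 4; S2 reads c1=4 → after 1×micro: 8 ⇒ (c0=4, c1=4, c2=8)

first divergence at macro-step: never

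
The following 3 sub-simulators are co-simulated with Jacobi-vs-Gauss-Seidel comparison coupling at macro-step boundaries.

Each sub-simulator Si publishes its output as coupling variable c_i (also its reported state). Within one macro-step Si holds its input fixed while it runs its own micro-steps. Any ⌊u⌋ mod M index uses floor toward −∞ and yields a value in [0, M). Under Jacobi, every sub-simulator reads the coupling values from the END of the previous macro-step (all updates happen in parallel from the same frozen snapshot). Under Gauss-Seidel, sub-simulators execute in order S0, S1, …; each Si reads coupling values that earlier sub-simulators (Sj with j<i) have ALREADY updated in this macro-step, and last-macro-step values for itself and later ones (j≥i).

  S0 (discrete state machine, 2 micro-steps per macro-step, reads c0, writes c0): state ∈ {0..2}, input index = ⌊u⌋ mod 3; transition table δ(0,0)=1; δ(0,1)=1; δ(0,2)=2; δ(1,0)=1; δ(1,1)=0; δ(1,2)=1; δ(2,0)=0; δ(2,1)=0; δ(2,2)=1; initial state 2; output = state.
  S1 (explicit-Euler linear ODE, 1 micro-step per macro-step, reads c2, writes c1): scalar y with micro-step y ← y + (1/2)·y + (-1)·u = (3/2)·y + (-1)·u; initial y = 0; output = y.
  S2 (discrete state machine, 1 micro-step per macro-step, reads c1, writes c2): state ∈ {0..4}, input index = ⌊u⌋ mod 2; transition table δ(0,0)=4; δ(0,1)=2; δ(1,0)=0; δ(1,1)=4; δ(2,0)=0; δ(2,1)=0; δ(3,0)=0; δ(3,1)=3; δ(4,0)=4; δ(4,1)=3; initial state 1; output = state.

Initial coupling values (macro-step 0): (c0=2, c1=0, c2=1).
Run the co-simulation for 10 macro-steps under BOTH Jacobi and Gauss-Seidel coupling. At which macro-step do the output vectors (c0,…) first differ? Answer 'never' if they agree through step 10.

[Jacobi] macro 1: S0 reads c0=2 → after 2×micro: 1; S1 reads c2=1 → after 1×micro: -1; S2 reads c1=0 → after 1×micro: 0 ⇒ (c0=1, c1=-1, c2=0)
[Jacobi] macro 2: S0 reads c0=1 → after 2×micro: 1; S1 reads c2=0 → after 1×micro: -3/2; S2 reads c1=-1 → after 1×micro: 2 ⇒ (c0=1, c1=-3/2, c2=2)
[Jacobi] macro 3: S0 reads c0=1 → after 2×micro: 1; S1 reads c2=2 → after 1×micro: -17/4; S2 reads c1=-3/2 → after 1×micro: 0 ⇒ (c0=1, c1=-17/4, c2=0)
[Jacobi] macro 4: S0 reads c0=1 → after 2×micro: 1; S1 reads c2=0 → after 1×micro: -51/8; S2 reads c1=-17/4 → after 1×micro: 2 ⇒ (c0=1, c1=-51/8, c2=2)
[Jacobi] macro 5: S0 reads c0=1 → after 2×micro: 1; S1 reads c2=2 → after 1×micro: -185/16; S2 reads c1=-51/8 → after 1×micro: 0 ⇒ (c0=1, c1=-185/16, c2=0)
[Jacobi] macro 6: S0 reads c0=1 → after 2×micro: 1; S1 reads c2=0 → after 1×micro: -555/32; S2 reads c1=-185/16 → after 1×micro: 4 ⇒ (c0=1, c1=-555/32, c2=4)
[Jacobi] macro 7: S0 reads c0=1 → after 2×micro: 1; S1 reads c2=4 → after 1×micro: -1921/64; S2 reads c1=-555/32 → after 1×micro: 4 ⇒ (c0=1, c1=-1921/64, c2=4)
[Jacobi] macro 8: S0 reads c0=1 → after 2×micro: 1; S1 reads c2=4 → after 1×micro: -6275/128; S2 reads c1=-1921/64 → after 1×micro: 3 ⇒ (c0=1, c1=-6275/128, c2=3)
[Jacobi] macro 9: S0 reads c0=1 → after 2×micro: 1; S1 reads c2=3 → after 1×micro: -19593/256; S2 reads c1=-6275/128 → after 1×micro: 0 ⇒ (c0=1, c1=-19593/256, c2=0)
[Jacobi] macro 10: S0 reads c0=1 → after 2×micro: 1; S1 reads c2=0 → after 1×micro: -58779/512; S2 reads c1=-19593/256 → after 1×micro: 2 ⇒ (c0=1, c1=-58779/512, c2=2)
[Gauss-Seidel] macro 1: S0 reads c0=2 → after 2×micro: 1; S1 reads c2=1 → after 1×micro: -1; S2 reads c1=-1 → after 1×micro: 4 ⇒ (c0=1, c1=-1, c2=4)
[Gauss-Seidel] macro 2: S0 reads c0=1 → after 2×micro: 1; S1 reads c2=4 → after 1×micro: -11/2; S2 reads c1=-11/2 → after 1×micro: 4 ⇒ (c0=1, c1=-11/2, c2=4)
[Gauss-Seidel] macro 3: S0 reads c0=1 → after 2×micro: 1; S1 reads c2=4 → after 1×micro: -49/4; S2 reads c1=-49/4 → after 1×micro: 3 ⇒ (c0=1, c1=-49/4, c2=3)
[Gauss-Seidel] macro 4: S0 reads c0=1 → after 2×micro: 1; S1 reads c2=3 → after 1×micro: -171/8; S2 reads c1=-171/8 → after 1×micro: 0 ⇒ (c0=1, c1=-171/8, c2=0)
[Gauss-Seidel] macro 5: S0 reads c0=1 → after 2×micro: 1; S1 reads c2=0 → after 1×micro: -513/16; S2 reads c1=-513/16 → after 1×micro: 2 ⇒ (c0=1, c1=-513/16, c2=2)
[Gauss-Seidel] macro 6: S0 reads c0=1 → after 2×micro: 1; S1 reads c2=2 → after 1×micro: -1603/32; S2 reads c1=-1603/32 → after 1×micro: 0 ⇒ (c0=1, c1=-1603/32, c2=0)
[Gauss-Seidel] macro 7: S0 reads c0=1 → after 2×micro: 1; S1 reads c2=0 → after 1×micro: -4809/64; S2 reads c1=-4809/64 → after 1×micro: 4 ⇒ (c0=1, c1=-4809/64, c2=4)
[Gauss-Seidel] macro 8: S0 reads c0=1 → after 2×micro: 1; S1 reads c2=4 → after 1×micro: -14939/128; S2 reads c1=-14939/128 → after 1×micro: 3 ⇒ (c0=1, c1=-14939/128, c2=3)
[Gauss-Seidel] macro 9: S0 reads c0=1 → after 2×micro: 1; S1 reads c2=3 → after 1×micro: -45585/256; S2 reads c1=-45585/256 → after 1×micro: 3 ⇒ (c0=1, c1=-45585/256, c2=3)
[Gauss-Seidel] macro 10: S0 reads c0=1 → after 2×micro: 1; S1 reads c2=3 → after 1×micro: -138291/512; S2 reads c1=-138291/512 → after 1×micro: 3 ⇒ (c0=1, c1=-138291/512, c2=3)

first divergence at macro-step: 1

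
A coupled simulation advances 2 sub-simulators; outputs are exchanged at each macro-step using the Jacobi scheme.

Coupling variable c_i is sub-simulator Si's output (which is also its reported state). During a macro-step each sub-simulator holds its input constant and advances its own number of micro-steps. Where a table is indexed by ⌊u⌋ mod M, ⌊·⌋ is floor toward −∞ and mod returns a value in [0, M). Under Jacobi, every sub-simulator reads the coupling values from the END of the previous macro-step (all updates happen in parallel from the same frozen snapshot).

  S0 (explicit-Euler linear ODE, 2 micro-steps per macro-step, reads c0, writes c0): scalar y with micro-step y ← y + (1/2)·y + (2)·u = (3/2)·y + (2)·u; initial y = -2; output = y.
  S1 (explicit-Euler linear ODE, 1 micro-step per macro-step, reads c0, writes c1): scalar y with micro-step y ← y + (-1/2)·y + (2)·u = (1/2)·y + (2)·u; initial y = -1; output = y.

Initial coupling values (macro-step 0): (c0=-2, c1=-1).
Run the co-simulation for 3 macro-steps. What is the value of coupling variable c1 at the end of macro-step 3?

macro 1: S0 reads c0=-2 → after 2×micro: -29/2; S1 reads c0=-2 → after 1×micro: -9/2 ⇒ (c0=-29/2, c1=-9/2)
macro 2: S0 reads c0=-29/2 → after 2×micro: -841/8; S1 reads c0=-29/2 → after 1×micro: -125/4 ⇒ (c0=-841/8, c1=-125/4)
macro 3: S0 reads c0=-841/8 → after 2×micro: -24389/32; S1 reads c0=-841/8 → after 1×micro: -1807/8 ⇒ (c0=-24389/32, c1=-1807/8)

c1 at macro-step 3 = -1807/8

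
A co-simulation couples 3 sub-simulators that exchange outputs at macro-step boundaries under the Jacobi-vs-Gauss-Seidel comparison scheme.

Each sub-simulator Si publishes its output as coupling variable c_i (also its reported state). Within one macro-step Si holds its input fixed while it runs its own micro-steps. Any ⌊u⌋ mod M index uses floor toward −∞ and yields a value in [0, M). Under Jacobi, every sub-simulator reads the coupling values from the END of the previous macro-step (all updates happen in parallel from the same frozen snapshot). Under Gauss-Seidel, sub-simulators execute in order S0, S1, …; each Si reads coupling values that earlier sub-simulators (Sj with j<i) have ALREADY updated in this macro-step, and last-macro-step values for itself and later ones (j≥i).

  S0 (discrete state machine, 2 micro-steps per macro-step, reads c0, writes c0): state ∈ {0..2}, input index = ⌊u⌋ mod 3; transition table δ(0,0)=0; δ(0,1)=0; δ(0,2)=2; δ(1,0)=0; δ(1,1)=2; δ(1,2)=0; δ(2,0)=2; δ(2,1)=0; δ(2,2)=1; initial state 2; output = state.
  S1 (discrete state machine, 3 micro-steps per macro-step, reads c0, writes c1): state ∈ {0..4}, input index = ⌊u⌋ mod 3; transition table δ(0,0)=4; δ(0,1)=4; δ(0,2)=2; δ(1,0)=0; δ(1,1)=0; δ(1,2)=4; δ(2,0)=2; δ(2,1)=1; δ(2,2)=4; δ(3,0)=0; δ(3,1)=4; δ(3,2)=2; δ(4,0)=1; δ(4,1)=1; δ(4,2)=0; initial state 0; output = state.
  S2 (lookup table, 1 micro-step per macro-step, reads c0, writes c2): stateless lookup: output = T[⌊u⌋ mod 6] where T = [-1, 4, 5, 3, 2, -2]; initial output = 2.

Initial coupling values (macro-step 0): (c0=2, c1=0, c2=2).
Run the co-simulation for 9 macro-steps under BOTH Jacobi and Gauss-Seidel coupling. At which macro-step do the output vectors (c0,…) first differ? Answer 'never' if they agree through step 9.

[Jacobi] macro 1: S0 reads c0=2 → after 2×micro: 0; S1 reads c0=2 → after 3×micro: 0; S2 reads c0=2 → after 1×micro: 5 ⇒ (c0=0, c1=0, c2=5)
[Jacobi] macro 2: S0 reads c0=0 → after 2×micro: 0; S1 reads c0=0 → after 3×micro: 0; S2 reads c0=0 → after 1×micro: -1 ⇒ (c0=0, c1=0, c2=-1)
[Jacobi] macro 3: S0 reads c0=0 → after 2×micro: 0; S1 reads c0=0 → after 3×micro: 0; S2 reads c0=0 → after 1×micro: -1 ⇒ (c0=0, c1=0, c2=-1)
[Jacobi] macro 4: S0 reads c0=0 → after 2×micro: 0; S1 reads c0=0 → after 3×micro: 0; S2 reads c0=0 → after 1×micro: -1 ⇒ (c0=0, c1=0, c2=-1)
[Jacobi] macro 5: S0 reads c0=0 → after 2×micro: 0; S1 reads c0=0 → after 3×micro: 0; S2 reads c0=0 → after 1×micro: -1 ⇒ (c0=0, c1=0, c2=-1)
[Jacobi] macro 6: S0 reads c0=0 → after 2×micro: 0; S1 reads c0=0 → after 3×micro: 0; S2 reads c0=0 → after 1×micro: -1 ⇒ (c0=0, c1=0, c2=-1)
[Jacobi] macro 7: S0 reads c0=0 → after 2×micro: 0; S1 reads c0=0 → after 3×micro: 0; S2 reads c0=0 → after 1×micro: -1 ⇒ (c0=0, c1=0, c2=-1)
[Jacobi] macro 8: S0 reads c0=0 → after 2×micro: 0; S1 reads c0=0 → after 3×micro: 0; S2 reads c0=0 → after 1×micro: -1 ⇒ (c0=0, c1=0, c2=-1)
[Jacobi] macro 9: S0 reads c0=0 → after 2×micro: 0; S1 reads c0=0 → after 3×micro: 0; S2 reads c0=0 → after 1×micro: -1 ⇒ (c0=0, c1=0, c2=-1)
[Gauss-Seidel] macro 1: S0 reads c0=2 → after 2×micro: 0; S1 reads c0=0 → after 3×micro: 0; S2 reads c0=0 → after 1×micro: -1 ⇒ (c0=0, c1=0, c2=-1)
[Gauss-Seidel] macro 2: S0 reads c0=0 → after 2×micro: 0; S1 reads c0=0 → after 3×micro: 0; S2 reads c0=0 → after 1×micro: -1 ⇒ (c0=0, c1=0, c2=-1)
[Gauss-Seidel] macro 3: S0 reads c0=0 → after 2×micro: 0; S1 reads c0=0 → after 3×micro: 0; S2 reads c0=0 → after 1×micro: -1 ⇒ (c0=0, c1=0, c2=-1)
[Gauss-Seidel] macro 4: S0 reads c0=0 → after 2×micro: 0; S1 reads c0=0 → after 3×micro: 0; S2 reads c0=0 → after 1×micro: -1 ⇒ (c0=0, c1=0, c2=-1)
[Gauss-Seidel] macro 5: S0 reads c0=0 → after 2×micro: 0; S1 reads c0=0 → after 3×micro: 0; S2 reads c0=0 → after 1×micro: -1 ⇒ (c0=0, c1=0, c2=-1)
[Gauss-Seidel] macro 6: S0 reads c0=0 → after 2×micro: 0; S1 reads c0=0 → after 3×micro: 0; S2 reads c0=0 → after 1×micro: -1 ⇒ (c0=0, c1=0, c2=-1)
[Gauss-Seidel] macro 7: S0 reads c0=0 → after 2×micro: 0; S1 reads c0=0 → after 3×micro: 0; S2 reads c0=0 → after 1×micro: -1 ⇒ (c0=0, c1=0, c2=-1)
[Gauss-Seidel] macro 8: S0 reads c0=0 → after 2×micro: 0; S1 reads c0=0 → after 3×micro: 0; S2 reads c0=0 → after 1×micro: -1 ⇒ (c0=0, c1=0, c2=-1)
[Gauss-Seidel] macro 9: S0 reads c0=0 → after 2×micro: 0; S1 reads c0=0 → after 3×micro: 0; S2 reads c0=0 → after 1×micro: -1 ⇒ (c0=0, c1=0, c2=-1)

first divergence at macro-step: 1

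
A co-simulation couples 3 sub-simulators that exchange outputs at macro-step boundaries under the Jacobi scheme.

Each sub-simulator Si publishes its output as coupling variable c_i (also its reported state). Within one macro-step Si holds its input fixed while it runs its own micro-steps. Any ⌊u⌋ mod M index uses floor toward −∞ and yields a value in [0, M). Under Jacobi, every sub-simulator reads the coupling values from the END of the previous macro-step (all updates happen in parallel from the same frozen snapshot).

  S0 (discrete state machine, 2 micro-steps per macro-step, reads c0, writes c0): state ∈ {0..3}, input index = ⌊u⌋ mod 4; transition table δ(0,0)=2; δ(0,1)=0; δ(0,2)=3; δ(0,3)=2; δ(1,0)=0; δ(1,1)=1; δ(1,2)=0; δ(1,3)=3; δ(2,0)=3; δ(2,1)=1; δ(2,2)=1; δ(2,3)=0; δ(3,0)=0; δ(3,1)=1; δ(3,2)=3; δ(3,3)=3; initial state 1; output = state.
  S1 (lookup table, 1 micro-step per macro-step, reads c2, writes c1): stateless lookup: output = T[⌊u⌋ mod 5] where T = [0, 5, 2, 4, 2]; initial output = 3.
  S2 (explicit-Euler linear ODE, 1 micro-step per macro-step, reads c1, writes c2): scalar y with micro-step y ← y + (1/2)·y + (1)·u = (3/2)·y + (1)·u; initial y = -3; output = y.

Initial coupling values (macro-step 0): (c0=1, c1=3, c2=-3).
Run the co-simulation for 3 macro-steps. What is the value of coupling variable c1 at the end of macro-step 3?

macro 1: S0 reads c0=1 → after 2×micro: 1; S1 reads c2=-3 → after 1×micro: 2; S2 reads c1=3 → after 1×micro: -3/2 ⇒ (c0=1, c1=2, c2=-3/2)
macro 2: S0 reads c0=1 → after 2×micro: 1; S1 reads c2=-3/2 → after 1×micro: 4; S2 reads c1=2 → after 1×micro: -1/4 ⇒ (c0=1, c1=4, c2=-1/4)
macro 3: S0 reads c0=1 → after 2×micro: 1; S1 reads c2=-1/4 → after 1×micro: 2; S2 reads c1=4 → after 1×micro: 29/8 ⇒ (c0=1, c1=2, c2=29/8)

c1 at macro-step 3 = 2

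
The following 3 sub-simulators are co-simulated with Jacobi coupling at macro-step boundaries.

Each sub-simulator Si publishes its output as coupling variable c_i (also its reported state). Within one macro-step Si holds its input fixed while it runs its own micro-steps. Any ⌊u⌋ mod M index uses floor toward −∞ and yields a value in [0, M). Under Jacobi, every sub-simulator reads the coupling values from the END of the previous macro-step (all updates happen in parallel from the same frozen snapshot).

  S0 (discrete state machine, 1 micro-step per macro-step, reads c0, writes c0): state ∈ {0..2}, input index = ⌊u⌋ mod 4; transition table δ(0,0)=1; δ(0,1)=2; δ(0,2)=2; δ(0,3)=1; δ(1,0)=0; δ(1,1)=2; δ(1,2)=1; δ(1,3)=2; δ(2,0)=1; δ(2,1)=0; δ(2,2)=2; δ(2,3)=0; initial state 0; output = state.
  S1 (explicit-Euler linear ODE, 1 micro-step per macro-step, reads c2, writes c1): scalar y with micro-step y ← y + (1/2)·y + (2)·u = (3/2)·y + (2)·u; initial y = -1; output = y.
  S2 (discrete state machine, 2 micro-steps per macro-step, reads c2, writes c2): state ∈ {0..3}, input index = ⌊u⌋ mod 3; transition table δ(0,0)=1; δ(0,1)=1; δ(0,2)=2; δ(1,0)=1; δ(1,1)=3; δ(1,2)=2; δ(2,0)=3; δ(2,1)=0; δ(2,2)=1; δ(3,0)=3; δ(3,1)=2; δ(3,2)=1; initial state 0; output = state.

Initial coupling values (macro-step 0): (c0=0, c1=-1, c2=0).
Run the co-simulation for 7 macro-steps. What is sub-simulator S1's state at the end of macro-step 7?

macro 1: S0 reads c0=0 → after 1×micro: 1; S1 reads c2=0 → after 1×micro: -3/2; S2 reads c2=0 → after 2×micro: 1 ⇒ (c0=1, c1=-3/2, c2=1)
macro 2: S0 reads c0=1 → after 1×micro: 2; S1 reads c2=1 → after 1×micro: -1/4; S2 reads c2=1 → after 2×micro: 2 ⇒ (c0=2, c1=-1/4, c2=2)
macro 3: S0 reads c0=2 → after 1×micro: 2; S1 reads c2=2 → after 1×micro: 29/8; S2 reads c2=2 → after 2×micro: 2 ⇒ (c0=2, c1=29/8, c2=2)
macro 4: S0 reads c0=2 → after 1×micro: 2; S1 reads c2=2 → after 1×micro: 151/16; S2 reads c2=2 → after 2×micro: 2 ⇒ (c0=2, c1=151/16, c2=2)
macro 5: S0 reads c0=2 → after 1×micro: 2; S1 reads c2=2 → after 1×micro: 581/32; S2 reads c2=2 → after 2×micro: 2 ⇒ (c0=2, c1=581/32, c2=2)
macro 6: S0 reads c0=2 → after 1×micro: 2; S1 reads c2=2 → after 1×micro: 1999/64; S2 reads c2=2 → after 2×micro: 2 ⇒ (c0=2, c1=1999/64, c2=2)
macro 7: S0 reads c0=2 → after 1×micro: 2; S1 reads c2=2 → after 1×micro: 6509/128; S2 reads c2=2 → after 2×micro: 2 ⇒ (c0=2, c1=6509/128, c2=2)

S1 state at macro-step 7 = 6509/128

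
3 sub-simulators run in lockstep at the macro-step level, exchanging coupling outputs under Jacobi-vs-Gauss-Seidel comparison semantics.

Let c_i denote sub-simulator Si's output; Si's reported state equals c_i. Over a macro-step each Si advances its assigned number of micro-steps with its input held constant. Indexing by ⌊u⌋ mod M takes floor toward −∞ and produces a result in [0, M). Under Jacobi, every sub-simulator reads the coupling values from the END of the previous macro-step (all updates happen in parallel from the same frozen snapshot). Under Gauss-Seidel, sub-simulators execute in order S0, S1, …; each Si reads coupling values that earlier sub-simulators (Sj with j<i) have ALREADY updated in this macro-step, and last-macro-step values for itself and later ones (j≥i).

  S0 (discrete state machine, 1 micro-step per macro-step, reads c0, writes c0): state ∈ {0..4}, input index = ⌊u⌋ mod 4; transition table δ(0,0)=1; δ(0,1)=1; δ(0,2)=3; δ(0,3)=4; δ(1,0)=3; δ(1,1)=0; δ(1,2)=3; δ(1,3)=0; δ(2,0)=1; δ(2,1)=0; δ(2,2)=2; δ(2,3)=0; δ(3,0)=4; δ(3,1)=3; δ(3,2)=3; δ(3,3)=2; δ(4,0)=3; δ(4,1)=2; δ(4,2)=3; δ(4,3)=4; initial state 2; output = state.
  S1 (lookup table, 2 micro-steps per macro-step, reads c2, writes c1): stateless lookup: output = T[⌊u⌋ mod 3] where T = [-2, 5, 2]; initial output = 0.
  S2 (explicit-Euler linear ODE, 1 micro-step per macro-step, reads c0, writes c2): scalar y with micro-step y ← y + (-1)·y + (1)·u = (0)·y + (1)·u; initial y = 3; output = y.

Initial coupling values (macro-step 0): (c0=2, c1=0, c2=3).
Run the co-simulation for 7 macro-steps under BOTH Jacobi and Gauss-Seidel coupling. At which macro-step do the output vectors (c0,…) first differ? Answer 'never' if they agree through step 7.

first divergence at macro-step: never

[Jacobi] macro 1: S0 reads c0=2 → after 1×micro: 2; S1 reads c2=3 → after 2×micro: -2; S2 reads c0=2 → after 1×micro: 2 ⇒ (c0=2, c1=-2, c2=2)
[Jacobi] macro 2: S0 reads c0=2 → after 1×micro: 2; S1 reads c2=2 → after 2×micro: 2; S2 reads c0=2 → after 1×micro: 2 ⇒ (c0=2, c1=2, c2=2)
[Jacobi] macro 3: S0 reads c0=2 → after 1×micro: 2; S1 reads c2=2 → after 2×micro: 2; S2 reads c0=2 → after 1×micro: 2 ⇒ (c0=2, c1=2, c2=2)
[Jacobi] macro 4: S0 reads c0=2 → after 1×micro: 2; S1 reads c2=2 → after 2×micro: 2; S2 reads c0=2 → after 1×micro: 2 ⇒ (c0=2, c1=2, c2=2)
[Jacobi] macro 5: S0 reads c0=2 → after 1×micro: 2; S1 reads c2=2 → after 2×micro: 2; S2 reads c0=2 → after 1×micro: 2 ⇒ (c0=2, c1=2, c2=2)
[Jacobi] macro 6: S0 reads c0=2 → after 1×micro: 2; S1 reads c2=2 → after 2×micro: 2; S2 reads c0=2 → after 1×micro: 2 ⇒ (c0=2, c1=2, c2=2)
[Jacobi] macro 7: S0 reads c0=2 → after 1×micro: 2; S1 reads c2=2 → after 2×micro: 2; S2 reads c0=2 → after 1×micro: 2 ⇒ (c0=2, c1=2, c2=2)
[Gauss-Seidel] macro 1: S0 reads c0=2 → after 1×micro: 2; S1 reads c2=3 → after 2×micro: -2; S2 reads c0=2 → after 1×micro: 2 ⇒ (c0=2, c1=-2, c2=2)
[Gauss-Seidel] macro 2: S0 reads c0=2 → after 1×micro: 2; S1 reads c2=2 → after 2×micro: 2; S2 reads c0=2 → after 1×micro: 2 ⇒ (c0=2, c1=2, c2=2)
[Gauss-Seidel] macro 3: S0 reads c0=2 → after 1×micro: 2; S1 reads c2=2 → after 2×micro: 2; S2 reads c0=2 → after 1×micro: 2 ⇒ (c0=2, c1=2, c2=2)
[Gauss-Seidel] macro 4: S0 reads c0=2 → after 1×micro: 2; S1 reads c2=2 → after 2×micro: 2; S2 reads c0=2 → after 1×micro: 2 ⇒ (c0=2, c1=2, c2=2)
[Gauss-Seidel] macro 5: S0 reads c0=2 → after 1×micro: 2; S1 reads c2=2 → after 2×micro: 2; S2 reads c0=2 → after 1×micro: 2 ⇒ (c0=2, c1=2, c2=2)
[Gauss-Seidel] macro 6: S0 reads c0=2 → after 1×micro: 2; S1 reads c2=2 → after 2×micro: 2; S2 reads c0=2 → after 1×micro: 2 ⇒ (c0=2, c1=2, c2=2)
[Gauss-Seidel] macro 7: S0 reads c0=2 → after 1×micro: 2; S1 reads c2=2 → after 2×micro: 2; S2 reads c0=2 → after 1×micro: 2 ⇒ (c0=2, c1=2, c2=2)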